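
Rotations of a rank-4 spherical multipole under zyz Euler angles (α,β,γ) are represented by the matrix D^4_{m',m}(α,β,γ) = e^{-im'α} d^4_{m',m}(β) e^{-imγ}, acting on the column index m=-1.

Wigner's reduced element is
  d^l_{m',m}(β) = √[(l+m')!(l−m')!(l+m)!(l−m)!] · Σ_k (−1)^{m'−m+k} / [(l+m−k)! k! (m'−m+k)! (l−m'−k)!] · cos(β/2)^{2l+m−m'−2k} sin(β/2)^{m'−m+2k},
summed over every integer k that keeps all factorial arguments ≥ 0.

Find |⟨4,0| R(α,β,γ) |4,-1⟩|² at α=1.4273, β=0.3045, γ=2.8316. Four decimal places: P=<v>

P=0.2905

First d^4_{0,-1}(β=0.3045), then the phase factors e^{-i(0)α} and e^{-i(-1)γ}:
c=cos(0.3045/2)=0.988432, s=sin(0.3045/2)=0.151662; N=√[24·24·6·120]=643.987578
The bounds max(0,m−m')=0 and min(l+m,l−m')=3 give 4 terms
  k=0: (−1)^1·643.9876/(144)·0.9884^7·0.1517^1 = -0.625204
  k=1: (−1)^2·643.9876/(24)·0.9884^5·0.1517^3 = +0.088315
  k=2: (−1)^3·643.9876/(24)·0.9884^3·0.1517^5 = -0.002079
  k=3: (−1)^4·643.9876/(144)·0.9884^1·0.1517^7 = +0.000008
d^4_{0,-1}(0.3045) = -0.625204 +0.088315 -0.002079 +0.000008 = -0.538960
|D^4_{0,-1}|² = |d^4_{0,-1}(β)|² = (-0.538960)² = 0.290478 (the z-rotation phases have unit modulus)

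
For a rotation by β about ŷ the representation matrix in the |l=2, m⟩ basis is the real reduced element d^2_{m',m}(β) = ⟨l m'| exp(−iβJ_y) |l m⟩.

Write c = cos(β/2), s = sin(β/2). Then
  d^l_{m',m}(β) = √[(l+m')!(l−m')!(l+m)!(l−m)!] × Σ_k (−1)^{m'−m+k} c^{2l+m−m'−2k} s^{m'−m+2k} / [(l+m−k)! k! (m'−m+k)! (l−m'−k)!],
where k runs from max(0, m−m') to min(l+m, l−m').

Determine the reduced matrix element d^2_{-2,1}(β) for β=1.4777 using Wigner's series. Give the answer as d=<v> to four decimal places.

d^2_{-2,1}(β=1.4777) via Wigner's sum:
Half-angle: c=0.739244, s=0.673438. N=√(1·24·6·1)=12.000000
Admissible k: 3..3 (factorial args all ≥0)
  k=3: (−1)^0·12.0000/(6)·0.7392^1·0.6734^3 = +0.451555
d^2_{-2,1}(1.4777) = +0.451555

d=0.4516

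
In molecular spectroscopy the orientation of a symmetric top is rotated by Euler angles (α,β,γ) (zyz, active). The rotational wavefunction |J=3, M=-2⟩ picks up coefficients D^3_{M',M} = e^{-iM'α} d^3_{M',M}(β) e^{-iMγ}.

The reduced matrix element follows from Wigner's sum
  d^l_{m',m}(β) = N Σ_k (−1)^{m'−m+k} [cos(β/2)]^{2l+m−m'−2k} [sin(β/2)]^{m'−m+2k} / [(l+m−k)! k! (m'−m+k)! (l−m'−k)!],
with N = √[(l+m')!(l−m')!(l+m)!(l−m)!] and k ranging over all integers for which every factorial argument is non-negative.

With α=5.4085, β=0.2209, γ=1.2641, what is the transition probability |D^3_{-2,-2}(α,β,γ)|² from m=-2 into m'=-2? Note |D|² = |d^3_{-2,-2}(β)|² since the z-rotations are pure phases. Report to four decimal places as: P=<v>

Split into d^3_{-2,-2}(β=0.2209) × two z-phases.
With c≡cos(β/2)=0.993907 and s≡sin(β/2)=0.110226, N=[1·120·1·120]^{1/2}=120.000000
k: max(0,(-2)−(-2))=0 … min(3+(-2),3−(-2))=1
  k=0: (−1)^0·120.0000/(120)·0.9939^6·0.1102^0 = +0.963992
  k=1: (−1)^1·120.0000/(24)·0.9939^4·0.1102^2 = -0.059281
d^3_{-2,-2}(0.2209) = +0.963992 -0.059281 = +0.904711
|D^3_{-2,-2}|² = |d^3_{-2,-2}(β)|² = (+0.904711)² = 0.818502 (the z-rotation phases have unit modulus)

P=0.8185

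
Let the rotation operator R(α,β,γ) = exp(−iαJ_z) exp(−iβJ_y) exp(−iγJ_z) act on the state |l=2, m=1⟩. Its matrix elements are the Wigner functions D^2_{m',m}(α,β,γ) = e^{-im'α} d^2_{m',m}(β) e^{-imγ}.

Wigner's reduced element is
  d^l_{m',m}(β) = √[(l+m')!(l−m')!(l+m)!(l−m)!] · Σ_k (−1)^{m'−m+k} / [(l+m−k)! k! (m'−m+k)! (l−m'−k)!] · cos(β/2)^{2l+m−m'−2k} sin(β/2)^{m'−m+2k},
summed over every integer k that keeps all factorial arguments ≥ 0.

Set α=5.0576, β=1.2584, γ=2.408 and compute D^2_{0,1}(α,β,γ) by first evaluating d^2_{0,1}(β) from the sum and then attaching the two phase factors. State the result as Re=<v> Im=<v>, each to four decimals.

D^2_{0,1}(5.0576,1.2584,2.408) = e^{-i·0·5.0576}·d^2_{0,1}(1.2584)·e^{-i·1·2.408}. Compute d first:
With c≡cos(β/2)=0.808499 and s≡sin(β/2)=0.588498, N=[2·2·6·1]^{1/2}=4.898979
k∈{1,2} keeps every argument non-negative
  k=1: (−1)^0·4.8990/(2)·0.8085^3·0.5885^1 = +0.761831
  k=2: (−1)^1·4.8990/(2)·0.8085^1·0.5885^3 = -0.403636
d^2_{0,1}(1.2584) = +0.761831 -0.403636 = +0.358194
Attach z-rotation phases: D = e^{-i(0)(5.0576)}·(+0.358194)·e^{-i(1)(2.408)} = -0.266057-0.239826i

Re=-0.2661 Im=-0.2398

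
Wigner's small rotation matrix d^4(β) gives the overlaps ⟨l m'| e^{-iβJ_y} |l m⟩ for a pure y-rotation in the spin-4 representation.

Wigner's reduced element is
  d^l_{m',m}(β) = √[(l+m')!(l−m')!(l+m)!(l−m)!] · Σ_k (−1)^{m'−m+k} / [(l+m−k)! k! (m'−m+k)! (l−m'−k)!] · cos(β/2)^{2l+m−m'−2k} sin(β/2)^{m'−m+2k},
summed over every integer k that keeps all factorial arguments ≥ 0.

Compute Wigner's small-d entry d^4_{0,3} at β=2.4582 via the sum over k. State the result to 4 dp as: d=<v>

d=-0.2887

d^4_{0,3}(β=2.4582) via Wigner's sum:
Half-angle: c=0.335086, s=0.942188. N=√(24·24·5040·1)=1703.830978
Admissible k: 3..4 (factorial args all ≥0)
  k=3: (−1)^0·1703.8310/(144)·0.3351^5·0.9422^3 = +0.041808
  k=4: (−1)^1·1703.8310/(144)·0.3351^3·0.9422^5 = -0.330536
d^4_{0,3}(2.4582) = +0.041808 -0.330536 = -0.288729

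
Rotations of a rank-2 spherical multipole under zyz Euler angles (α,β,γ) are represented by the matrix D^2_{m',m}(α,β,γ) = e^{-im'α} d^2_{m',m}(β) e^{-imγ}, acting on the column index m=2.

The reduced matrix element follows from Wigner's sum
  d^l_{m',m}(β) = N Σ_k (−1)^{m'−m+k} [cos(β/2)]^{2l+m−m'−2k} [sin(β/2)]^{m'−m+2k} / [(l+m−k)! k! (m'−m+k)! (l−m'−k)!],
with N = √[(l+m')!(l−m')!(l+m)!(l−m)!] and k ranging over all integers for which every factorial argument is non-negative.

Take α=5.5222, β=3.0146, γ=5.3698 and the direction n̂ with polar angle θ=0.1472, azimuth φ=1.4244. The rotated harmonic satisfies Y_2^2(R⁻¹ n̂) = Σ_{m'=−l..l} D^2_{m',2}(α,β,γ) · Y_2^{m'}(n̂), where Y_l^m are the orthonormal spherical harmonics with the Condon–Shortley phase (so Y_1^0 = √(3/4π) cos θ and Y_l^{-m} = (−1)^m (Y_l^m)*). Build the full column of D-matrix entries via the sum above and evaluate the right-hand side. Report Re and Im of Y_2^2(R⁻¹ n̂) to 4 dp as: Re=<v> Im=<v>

Need the full column D^2_{m',2} for m'=−2..2 at α=5.5222, β=3.0146, γ=5.3698.
cos(β/2)=0.063454, sin(β/2)=0.997985
d^2_{-2,2}: single k=4 term ⇒ +0.991963;  D = +0.946241+0.297691i
d^2_{-1,2}: single k=3 term ⇒ +0.126142;  D = +0.061029+0.110395i
d^2_{0,2}: single k=2 term ⇒ +0.009823;  D = -0.002487+0.009503i
d^2_{1,2}: single k=1 term ⇒ +0.000510;  D = -0.000434+0.000268i
d^2_{2,2}: single k=0 term ⇒ +0.000016;  D = -0.000016-0.000003i
Y_2^{m'}(θ=0.1472,φ=1.4244) and Σ D·Y over m':
  (+0.9462+0.2977i)·(-0.0080-0.0024i)  (+0.0610+0.1104i)·(+0.0164-0.1109i)  (-0.0025+0.0095i)·(+0.6104+0.0000i)  (-0.0004+0.0003i)·(-0.0164-0.1109i)  (-0.0000-0.0000i)·(-0.0080+0.0024i)
Y_2^2(R⁻¹ n̂) = +0.004944-0.003756i

Re=0.0049 Im=-0.0038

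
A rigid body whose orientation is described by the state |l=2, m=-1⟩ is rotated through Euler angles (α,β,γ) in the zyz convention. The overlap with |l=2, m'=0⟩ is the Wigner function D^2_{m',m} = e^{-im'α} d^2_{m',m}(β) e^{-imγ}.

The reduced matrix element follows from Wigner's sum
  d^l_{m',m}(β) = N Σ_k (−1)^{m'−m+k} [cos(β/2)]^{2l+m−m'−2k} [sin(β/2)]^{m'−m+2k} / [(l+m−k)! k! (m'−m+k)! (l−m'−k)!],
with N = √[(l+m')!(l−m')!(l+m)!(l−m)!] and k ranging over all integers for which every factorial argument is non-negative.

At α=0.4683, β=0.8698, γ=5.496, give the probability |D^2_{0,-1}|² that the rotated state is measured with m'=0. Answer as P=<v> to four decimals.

P=0.3644

D^2_{0,-1}(0.4683,0.8698,5.496) = e^{-i·0·0.4683}·d^2_{0,-1}(0.8698)·e^{-i·-1·5.496}. Compute d first:
Half-angle: c=0.906912, s=0.421320. N=√(2·2·1·6)=4.898979
k∈{0,1} keeps every argument non-negative
  k=0: (−1)^1·4.8990/(2)·0.9069^3·0.4213^1 = -0.769809
  k=1: (−1)^2·4.8990/(2)·0.9069^1·0.4213^3 = +0.166141
d^2_{0,-1}(0.8698) = -0.769809 +0.166141 = -0.603668
|D^2_{0,-1}|² = |d^2_{0,-1}(β)|² = (-0.603668)² = 0.364416 (the z-rotation phases have unit modulus)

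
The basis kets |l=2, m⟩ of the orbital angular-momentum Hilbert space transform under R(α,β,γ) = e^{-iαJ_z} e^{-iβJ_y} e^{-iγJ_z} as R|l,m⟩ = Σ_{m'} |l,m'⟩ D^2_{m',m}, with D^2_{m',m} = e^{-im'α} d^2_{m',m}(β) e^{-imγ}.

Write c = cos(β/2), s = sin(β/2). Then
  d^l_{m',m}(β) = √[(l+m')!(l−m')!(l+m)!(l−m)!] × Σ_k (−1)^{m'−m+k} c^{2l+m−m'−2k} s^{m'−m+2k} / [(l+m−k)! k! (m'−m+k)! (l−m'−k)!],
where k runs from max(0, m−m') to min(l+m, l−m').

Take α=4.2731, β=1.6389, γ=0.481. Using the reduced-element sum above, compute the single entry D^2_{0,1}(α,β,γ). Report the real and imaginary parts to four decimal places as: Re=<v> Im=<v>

D^2_{0,1}(4.2731,1.6389,0.481) = e^{-i·0·4.2731}·d^2_{0,1}(1.6389)·e^{-i·1·0.481}. Compute d first:
Half-angle: c=0.682623, s=0.730770. N=√(2·2·6·1)=4.898979
k∈{1,2} keeps every argument non-negative
  k=1: (−1)^0·4.8990/(2)·0.6826^3·0.7308^1 = +0.569377
  k=2: (−1)^1·4.8990/(2)·0.6826^1·0.7308^3 = -0.652529
d^2_{0,1}(1.6389) = +0.569377 -0.652529 = -0.083152
D = (+1.000000+0.000000i)·(-0.083152)·(+0.886533-0.462666i) = -0.073717+0.038472i

Re=-0.0737 Im=0.0385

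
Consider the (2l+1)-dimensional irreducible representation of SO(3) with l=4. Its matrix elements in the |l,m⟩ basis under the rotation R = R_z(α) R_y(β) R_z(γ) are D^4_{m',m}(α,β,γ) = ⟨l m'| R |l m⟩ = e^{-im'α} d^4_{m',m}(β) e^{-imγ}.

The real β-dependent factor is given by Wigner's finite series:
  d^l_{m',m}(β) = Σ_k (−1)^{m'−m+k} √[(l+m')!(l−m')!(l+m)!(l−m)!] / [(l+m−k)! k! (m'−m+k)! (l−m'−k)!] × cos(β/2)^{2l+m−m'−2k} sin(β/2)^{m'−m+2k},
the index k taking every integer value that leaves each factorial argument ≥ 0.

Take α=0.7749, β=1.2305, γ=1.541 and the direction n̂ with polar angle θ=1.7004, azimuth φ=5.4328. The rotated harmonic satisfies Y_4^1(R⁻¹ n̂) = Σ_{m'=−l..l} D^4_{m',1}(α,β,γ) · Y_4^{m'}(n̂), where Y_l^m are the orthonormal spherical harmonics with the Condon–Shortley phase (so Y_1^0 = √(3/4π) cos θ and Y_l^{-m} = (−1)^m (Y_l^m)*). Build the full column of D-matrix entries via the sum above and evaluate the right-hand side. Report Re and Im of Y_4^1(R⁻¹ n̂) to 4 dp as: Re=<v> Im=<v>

Need the full column D^4_{m',1} for m'=−4..4 at α=0.7749, β=1.2305, γ=1.541.
cos(β/2)=0.816629, sin(β/2)=0.577163
d^4_{-4,1}: single k=5 term ⇒ +0.261012;  D = +0.003183+0.260992i
d^4_{-3,1}: k∈[4..5] ⇒ +0.652847 -0.195663 = +0.457184;  D = +0.323826+0.322728i
d^4_{-2,1}: k∈[3..5] ⇒ +0.987493 -0.739899 +0.073918 = +0.321513;  D = +0.321500+0.002829i
d^4_{-1,1}: k∈[2..5] ⇒ +0.987975 -1.480519 +0.369769 -0.012314 = -0.135088;  D = -0.097347+0.093661i
d^4_{0,1}: k∈[1..4] ⇒ +0.625155 -1.873637 +0.935906 -0.077916 = -0.390493;  D = -0.011634+0.390319i
d^4_{1,1}: k∈[0..3] ⇒ +0.197788 -1.481962 +1.480519 -0.246513 = -0.050169;  D = +0.034017+0.036875i
d^4_{2,1}: k∈[0..2] ⇒ -0.593074 +1.481240 -0.493266 = +0.394901;  D = -0.394391-0.020049i
d^4_{3,1}: k∈[0..1] ⇒ +0.784181 -0.652847 = +0.131333;  D = -0.098381+0.087004i
d^4_{4,1}: single k=0 term ⇒ -0.522532;  D = +0.037480-0.521187i
Y_4^{m'}(θ=1.7004,φ=5.4328) and Σ D·Y over m':
  (+0.0032+0.2610i)·(-0.4135-0.1100i)  (+0.3238+0.3227i)·(+0.1310-0.0878i)  (+0.3215+0.0028i)·(+0.0376-0.2880i)  (-0.0973+0.0937i)·(+0.1153+0.1314i)  (-0.0116+0.3903i)·(+0.2654+0.0000i)  (+0.0340+0.0369i)·(-0.1153+0.1314i)  (-0.3944-0.0200i)·(+0.0376+0.2880i)  (-0.0984+0.0870i)·(-0.1310-0.0878i)  (+0.0375-0.5212i)·(-0.4135+0.1100i)
Y_4^1(R⁻¹ n̂) = +0.128969+0.017419i

Re=0.1290 Im=0.0174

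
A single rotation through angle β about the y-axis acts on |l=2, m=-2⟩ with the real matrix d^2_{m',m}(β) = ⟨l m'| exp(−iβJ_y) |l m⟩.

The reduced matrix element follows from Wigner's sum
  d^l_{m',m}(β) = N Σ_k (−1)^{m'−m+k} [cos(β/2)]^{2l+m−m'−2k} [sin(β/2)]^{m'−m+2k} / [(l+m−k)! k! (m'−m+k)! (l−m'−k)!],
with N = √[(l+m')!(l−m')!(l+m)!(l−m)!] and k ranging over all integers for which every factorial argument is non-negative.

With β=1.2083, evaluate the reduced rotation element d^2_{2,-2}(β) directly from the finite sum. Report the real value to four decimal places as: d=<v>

d^2_{2,-2}(β=1.2083) via Wigner's sum:
c=cos(1.2083/2)=0.822985, s=sin(1.2083/2)=0.568063; N=√[24·1·1·24]=24.000000
k∈{0} keeps every argument non-negative
  k=0: (−1)^4·24.0000/(24)·0.8230^0·0.5681^4 = +0.104132
d^2_{2,-2}(1.2083) = +0.104132

d=0.1041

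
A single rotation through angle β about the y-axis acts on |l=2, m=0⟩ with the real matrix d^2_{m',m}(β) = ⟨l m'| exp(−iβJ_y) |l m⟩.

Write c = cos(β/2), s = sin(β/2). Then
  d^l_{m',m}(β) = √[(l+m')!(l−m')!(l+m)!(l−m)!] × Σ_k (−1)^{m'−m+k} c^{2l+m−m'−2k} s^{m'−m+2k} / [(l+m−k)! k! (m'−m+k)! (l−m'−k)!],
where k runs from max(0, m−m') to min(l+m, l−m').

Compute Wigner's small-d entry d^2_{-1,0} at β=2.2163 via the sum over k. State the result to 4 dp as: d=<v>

d^2_{-1,0}(β=2.2163) via Wigner's sum:
Half-angle: c=0.446318, s=0.894875. N=√(1·6·2·2)=4.898979
k∈{1,2} keeps every argument non-negative
  k=1: (−1)^0·4.8990/(2)·0.4463^3·0.8949^1 = +0.194881
  k=2: (−1)^1·4.8990/(2)·0.4463^1·0.8949^3 = -0.783441
d^2_{-1,0}(2.2163) = +0.194881 -0.783441 = -0.588560

d=-0.5886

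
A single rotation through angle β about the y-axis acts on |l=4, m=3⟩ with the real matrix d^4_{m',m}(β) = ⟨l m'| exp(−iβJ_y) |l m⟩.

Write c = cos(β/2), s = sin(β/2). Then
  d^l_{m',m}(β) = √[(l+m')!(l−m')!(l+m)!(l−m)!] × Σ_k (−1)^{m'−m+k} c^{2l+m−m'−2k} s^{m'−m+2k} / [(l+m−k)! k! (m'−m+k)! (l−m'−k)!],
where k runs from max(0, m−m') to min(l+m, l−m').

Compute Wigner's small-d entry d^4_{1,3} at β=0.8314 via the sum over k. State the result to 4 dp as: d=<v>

d^4_{1,3}(β=0.8314) via Wigner's sum:
c=cos(0.8314/2)=0.914834, s=sin(0.8314/2)=0.403830; N=√[120·6·5040·1]=1904.940944
Admissible k: 2..3 (factorial args all ≥0)
  k=2: (−1)^0·1904.9409/(240)·0.9148^6·0.4038^2 = +0.758790
  k=3: (−1)^1·1904.9409/(144)·0.9148^4·0.4038^4 = -0.246425
d^4_{1,3}(0.8314) = +0.758790 -0.246425 = +0.512366

d=0.5124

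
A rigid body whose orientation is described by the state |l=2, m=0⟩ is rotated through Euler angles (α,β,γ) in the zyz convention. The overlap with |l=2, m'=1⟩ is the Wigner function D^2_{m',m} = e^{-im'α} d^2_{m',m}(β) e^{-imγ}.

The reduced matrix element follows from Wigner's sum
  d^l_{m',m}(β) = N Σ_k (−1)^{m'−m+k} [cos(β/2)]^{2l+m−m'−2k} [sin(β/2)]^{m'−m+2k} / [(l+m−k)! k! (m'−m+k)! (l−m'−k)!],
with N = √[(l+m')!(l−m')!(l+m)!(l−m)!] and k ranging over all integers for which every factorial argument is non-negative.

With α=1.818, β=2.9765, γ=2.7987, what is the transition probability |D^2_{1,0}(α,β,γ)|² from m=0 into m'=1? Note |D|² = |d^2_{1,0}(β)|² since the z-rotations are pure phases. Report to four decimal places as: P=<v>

D^2_{1,0}(1.818,2.9765,2.7987) = e^{-i·1·1.818}·d^2_{1,0}(2.9765)·e^{-i·0·2.7987}. Compute d first:
c=cos(2.9765/2)=0.082453, s=sin(2.9765/2)=0.996595; N=√[6·1·2·2]=4.898979
The bounds max(0,m−m')=0 and min(l+m,l−m')=1 give 2 terms
  k=0: (−1)^1·4.8990/(2)·0.0825^3·0.9966^1 = -0.001368
  k=1: (−1)^2·4.8990/(2)·0.0825^1·0.9966^3 = +0.199911
d^2_{1,0}(2.9765) = -0.001368 +0.199911 = +0.198542
|D^2_{1,0}|² = |d^2_{1,0}(β)|² = (+0.198542)² = 0.039419 (the z-rotation phases have unit modulus)

P=0.0394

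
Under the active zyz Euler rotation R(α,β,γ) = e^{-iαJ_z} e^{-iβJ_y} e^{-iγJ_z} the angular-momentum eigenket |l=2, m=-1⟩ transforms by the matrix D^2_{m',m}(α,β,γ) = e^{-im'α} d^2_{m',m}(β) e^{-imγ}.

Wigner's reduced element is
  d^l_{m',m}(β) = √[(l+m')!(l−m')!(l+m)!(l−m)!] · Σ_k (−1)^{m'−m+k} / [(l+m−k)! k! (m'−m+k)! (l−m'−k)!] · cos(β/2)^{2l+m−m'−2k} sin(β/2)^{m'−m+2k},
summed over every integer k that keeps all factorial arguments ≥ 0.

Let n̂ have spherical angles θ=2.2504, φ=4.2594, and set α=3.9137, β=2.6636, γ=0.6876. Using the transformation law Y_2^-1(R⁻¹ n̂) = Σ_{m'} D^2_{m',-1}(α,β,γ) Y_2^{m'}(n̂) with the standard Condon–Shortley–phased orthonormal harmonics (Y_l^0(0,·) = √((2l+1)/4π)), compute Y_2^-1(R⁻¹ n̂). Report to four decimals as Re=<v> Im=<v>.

Re=-0.0770 Im=-0.2990

Need the full column D^2_{m',-1} for m'=−2..2 at α=3.9137, β=2.6636, γ=0.6876.
cos(β/2)=0.236728, sin(β/2)=0.971576
d^2_{-2,-1}: single k=1 term ⇒ +0.025778;  D = -0.015826+0.020349i
d^2_{-1,-1}: k∈[0..1] ⇒ +0.003140 -0.158698 = -0.155558;  D = +0.017245+0.154599i
d^2_{0,-1}: k∈[0..1] ⇒ -0.031572 +0.531808 = +0.500236;  D = +0.386568+0.317492i
d^2_{1,-1}: k∈[0..1] ⇒ +0.158698 -0.891061 = -0.732362;  D = +0.729749-0.061816i
d^2_{2,-1}: single k=0 term ⇒ -0.434219;  D = -0.284413+0.328109i
Y_2^{m'}(θ=2.2504,φ=4.2594) and Σ D·Y over m':
  (-0.0158+0.0203i)·(-0.1442-0.1839i)  (+0.0172+0.1546i)·(+0.1653-0.3396i)  (+0.3866+0.3175i)·(+0.0583+0.0000i)  (+0.7297-0.0618i)·(-0.1653-0.3396i)  (-0.2844+0.3281i)·(-0.1442+0.1839i)
Y_2^-1(R⁻¹ n̂) = -0.077026-0.299002i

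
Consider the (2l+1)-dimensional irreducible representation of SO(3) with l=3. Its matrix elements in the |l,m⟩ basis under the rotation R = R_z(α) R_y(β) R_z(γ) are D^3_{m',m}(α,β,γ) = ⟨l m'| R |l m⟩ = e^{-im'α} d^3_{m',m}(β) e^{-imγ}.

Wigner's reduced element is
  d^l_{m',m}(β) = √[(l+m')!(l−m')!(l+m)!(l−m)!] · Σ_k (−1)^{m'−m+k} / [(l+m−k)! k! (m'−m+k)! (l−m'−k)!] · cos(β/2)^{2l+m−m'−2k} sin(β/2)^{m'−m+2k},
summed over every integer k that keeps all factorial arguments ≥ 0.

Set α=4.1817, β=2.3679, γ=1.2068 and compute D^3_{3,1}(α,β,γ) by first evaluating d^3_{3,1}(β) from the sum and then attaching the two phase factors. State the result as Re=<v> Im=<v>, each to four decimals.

Re=0.0253 Im=-0.0624

D^3_{3,1}(4.1817,2.3679,1.2068) = e^{-i·3·4.1817}·d^3_{3,1}(2.3679)·e^{-i·1·1.2068}. Compute d first:
c=cos(2.3679/2)=0.377270, s=sin(2.3679/2)=0.926103; N=√[720·1·24·2]=185.903201
Admissible k: 0..0 (factorial args all ≥0)
  k=0: (−1)^2·185.9032/(48)·0.3773^4·0.9261^2 = +0.067293
d^3_{3,1}(2.3679) = +0.067293
Phases: e^{-i·(3)·4.1817}=+0.999774+0.021269i, e^{-i·(1)·1.2068}=+0.356012-0.934482i ⇒ D=+0.025289-0.062361i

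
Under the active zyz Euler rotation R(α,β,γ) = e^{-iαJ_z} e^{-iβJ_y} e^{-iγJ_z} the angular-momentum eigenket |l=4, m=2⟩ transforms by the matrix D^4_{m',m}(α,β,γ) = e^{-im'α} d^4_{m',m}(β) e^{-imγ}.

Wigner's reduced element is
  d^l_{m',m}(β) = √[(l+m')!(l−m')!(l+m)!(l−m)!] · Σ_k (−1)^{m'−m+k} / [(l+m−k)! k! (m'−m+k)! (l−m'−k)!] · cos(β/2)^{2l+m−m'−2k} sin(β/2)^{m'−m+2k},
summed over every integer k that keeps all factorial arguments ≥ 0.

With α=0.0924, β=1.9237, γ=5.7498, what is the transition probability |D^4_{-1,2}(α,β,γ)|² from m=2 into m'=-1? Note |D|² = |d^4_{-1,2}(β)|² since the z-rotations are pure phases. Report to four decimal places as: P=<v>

Split into d^4_{-1,2}(β=1.9237) × two z-phases.
c=cos(1.9237/2)=0.572004, s=sin(1.9237/2)=0.820251; N=√[6·120·720·2]=1018.233765
Admissible k: 3..5 (factorial args all ≥0)
  k=3: (−1)^0·1018.2338/(72)·0.5720^5·0.8203^3 = +0.477913
  k=4: (−1)^1·1018.2338/(48)·0.5720^3·0.8203^5 = -1.474133
  k=5: (−1)^2·1018.2338/(240)·0.5720^1·0.8203^7 = +0.606266
d^4_{-1,2}(1.9237) = +0.477913 -1.474133 +0.606266 = -0.389954
|D^4_{-1,2}|² = |d^4_{-1,2}(β)|² = (-0.389954)² = 0.152064 (the z-rotation phases have unit modulus)

P=0.1521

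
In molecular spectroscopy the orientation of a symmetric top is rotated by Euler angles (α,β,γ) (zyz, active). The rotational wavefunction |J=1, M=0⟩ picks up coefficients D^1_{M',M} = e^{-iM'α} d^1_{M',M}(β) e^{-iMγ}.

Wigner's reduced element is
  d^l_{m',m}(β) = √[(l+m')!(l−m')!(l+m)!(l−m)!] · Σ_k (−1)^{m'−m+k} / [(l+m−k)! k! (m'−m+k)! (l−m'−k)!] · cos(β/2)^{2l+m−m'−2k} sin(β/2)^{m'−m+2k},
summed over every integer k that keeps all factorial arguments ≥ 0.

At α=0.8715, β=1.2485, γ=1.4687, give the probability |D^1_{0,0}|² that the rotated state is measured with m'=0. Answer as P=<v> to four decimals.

First d^1_{0,0}(β=1.2485), then the phase factors e^{-i(0)α} and e^{-i(0)γ}:
With c≡cos(β/2)=0.811402 and s≡sin(β/2)=0.584489, N=[1·1·1·1]^{1/2}=1.000000
k∈{0,1} keeps every argument non-negative
  k=0: (−1)^0·1.0000/(1)·0.8114^2·0.5845^0 = +0.658373
  k=1: (−1)^1·1.0000/(1)·0.8114^0·0.5845^2 = -0.341627
d^1_{0,0}(1.2485) = +0.658373 -0.341627 = +0.316745
|D^1_{0,0}|² = |d^1_{0,0}(β)|² = (+0.316745)² = 0.100328 (the z-rotation phases have unit modulus)

P=0.1003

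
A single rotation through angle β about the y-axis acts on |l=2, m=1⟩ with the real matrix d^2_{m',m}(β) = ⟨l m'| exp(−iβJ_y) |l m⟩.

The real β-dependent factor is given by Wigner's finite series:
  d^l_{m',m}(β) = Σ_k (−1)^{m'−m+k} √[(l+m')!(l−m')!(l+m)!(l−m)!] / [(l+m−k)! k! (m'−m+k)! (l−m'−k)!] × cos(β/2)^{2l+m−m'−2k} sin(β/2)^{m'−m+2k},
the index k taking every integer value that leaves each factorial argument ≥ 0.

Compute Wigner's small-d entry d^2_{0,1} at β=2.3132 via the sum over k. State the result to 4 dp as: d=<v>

d^2_{0,1}(β=2.3132) via Wigner's sum:
c=cos(2.3132/2)=0.402454, s=sin(2.3132/2)=0.915440; N=√[2·2·6·1]=4.898979
The bounds max(0,m−m')=1 and min(l+m,l−m')=2 give 2 terms
  k=1: (−1)^0·4.8990/(2)·0.4025^3·0.9154^1 = +0.146169
  k=2: (−1)^1·4.8990/(2)·0.4025^1·0.9154^3 = -0.756279
d^2_{0,1}(2.3132) = +0.146169 -0.756279 = -0.610110

d=-0.6101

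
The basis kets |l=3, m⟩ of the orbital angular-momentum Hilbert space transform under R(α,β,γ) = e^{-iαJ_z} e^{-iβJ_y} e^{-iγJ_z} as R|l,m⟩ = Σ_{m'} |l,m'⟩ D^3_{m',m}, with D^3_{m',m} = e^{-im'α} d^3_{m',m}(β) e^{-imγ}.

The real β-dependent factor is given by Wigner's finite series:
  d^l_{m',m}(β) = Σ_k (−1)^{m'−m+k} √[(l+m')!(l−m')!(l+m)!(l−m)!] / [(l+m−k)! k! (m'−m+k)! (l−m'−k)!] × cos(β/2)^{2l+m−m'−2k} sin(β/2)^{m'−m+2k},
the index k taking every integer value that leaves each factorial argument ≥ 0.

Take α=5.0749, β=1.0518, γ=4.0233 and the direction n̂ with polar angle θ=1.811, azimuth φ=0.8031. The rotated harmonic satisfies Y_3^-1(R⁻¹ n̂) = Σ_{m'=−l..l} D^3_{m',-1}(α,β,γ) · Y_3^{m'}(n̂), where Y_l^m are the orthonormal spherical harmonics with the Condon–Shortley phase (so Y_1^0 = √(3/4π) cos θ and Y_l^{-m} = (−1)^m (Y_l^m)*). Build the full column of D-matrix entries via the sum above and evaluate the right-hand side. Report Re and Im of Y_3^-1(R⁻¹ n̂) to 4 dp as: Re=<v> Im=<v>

Need the full column D^3_{m',-1} for m'=−3..3 at α=5.0749, β=1.0518, γ=4.0233.
cos(β/2)=0.864872, sin(β/2)=0.501992
d^3_{-3,-1}: single k=2 term ⇒ +0.546068;  D = +0.503292+0.211866i
d^3_{-2,-1}: k∈[1..2] ⇒ +0.768169 -0.517578 = +0.250591;  D = -0.009003+0.250430i
d^3_{-1,-1}: k∈[0..2] ⇒ +0.418516 -1.127954 +0.284998 = -0.424440;  D = +0.402006-0.136162i
d^3_{0,-1}: k∈[0..2] ⇒ -0.841487 +0.850467 -0.095505 = -0.086525;  D = +0.055016+0.066782i
d^3_{1,-1}: k∈[0..2] ⇒ +0.845965 -0.379997 +0.016002 = +0.481971;  D = +0.239145-0.418456i
d^3_{2,-1}: k∈[0..1] ⇒ -0.517578 +0.087184 = -0.430394;  D = -0.425122-0.067161i
d^3_{3,-1}: single k=0 term ⇒ +0.183965;  D = +0.037598+0.180082i
Y_3^{m'}(θ=1.811,φ=0.8031) and Σ D·Y over m':
  (+0.5033+0.2119i)·(-0.2843-0.2556i)  (-0.0090+0.2504i)·(+0.0081+0.2292i)  (+0.4020-0.1362i)·(-0.1563+0.1619i)  (+0.0550+0.0668i)·(+0.2412+0.0000i)  (+0.2391-0.4185i)·(+0.1563+0.1619i)  (-0.4251-0.0672i)·(+0.0081-0.2292i)  (+0.0376+0.1801i)·(+0.2843-0.2556i)
Y_3^-1(R⁻¹ n̂) = -0.030909+0.025398i

Re=-0.0309 Im=0.0254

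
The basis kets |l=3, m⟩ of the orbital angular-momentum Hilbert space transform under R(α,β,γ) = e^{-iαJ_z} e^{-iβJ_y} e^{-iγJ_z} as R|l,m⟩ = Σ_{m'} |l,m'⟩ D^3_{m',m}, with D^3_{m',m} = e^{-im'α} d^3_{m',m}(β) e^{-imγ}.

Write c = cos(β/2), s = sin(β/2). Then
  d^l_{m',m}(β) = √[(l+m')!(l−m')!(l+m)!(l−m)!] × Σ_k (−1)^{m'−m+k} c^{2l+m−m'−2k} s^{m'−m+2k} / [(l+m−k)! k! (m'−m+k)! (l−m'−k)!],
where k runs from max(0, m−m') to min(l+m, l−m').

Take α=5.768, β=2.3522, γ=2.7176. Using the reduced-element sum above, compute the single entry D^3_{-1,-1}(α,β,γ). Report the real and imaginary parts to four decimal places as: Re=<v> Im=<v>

Re=-0.2943 Im=0.4022

Split into d^3_{-1,-1}(β=2.3522) × two z-phases.
c=cos(2.3522/2)=0.384528, s=sin(2.3522/2)=0.923113; N=√[2·24·2·24]=48.000000
k: max(0,(-1)−(-1))=0 … min(3+(-1),3−(-1))=2
  k=0: (−1)^0·48.0000/(48)·0.3845^6·0.9231^0 = +0.003233
  k=1: (−1)^1·48.0000/(6)·0.3845^4·0.9231^2 = -0.149043
  k=2: (−1)^2·48.0000/(8)·0.3845^2·0.9231^4 = +0.644209
d^3_{-1,-1}(2.3522) = +0.003233 -0.149043 +0.644209 = +0.498399
D = (+0.870201-0.492696i)·(+0.498399)·(-0.911454+0.411403i) = -0.294281+0.402245i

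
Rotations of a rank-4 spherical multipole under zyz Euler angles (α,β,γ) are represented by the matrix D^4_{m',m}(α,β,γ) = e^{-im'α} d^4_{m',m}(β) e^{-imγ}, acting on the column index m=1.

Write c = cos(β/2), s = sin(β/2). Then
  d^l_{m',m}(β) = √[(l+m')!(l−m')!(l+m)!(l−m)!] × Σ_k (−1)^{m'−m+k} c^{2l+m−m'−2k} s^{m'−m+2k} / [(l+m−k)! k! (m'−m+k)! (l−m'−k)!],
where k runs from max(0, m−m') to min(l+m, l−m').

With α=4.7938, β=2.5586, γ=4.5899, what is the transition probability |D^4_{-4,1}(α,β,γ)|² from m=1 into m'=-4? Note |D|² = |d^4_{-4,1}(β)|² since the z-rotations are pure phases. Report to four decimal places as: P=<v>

P=0.0205

D^4_{-4,1}(4.7938,2.5586,4.5899) = e^{-i·-4·4.7938}·d^4_{-4,1}(2.5586)·e^{-i·1·4.5899}. Compute d first:
c=cos(2.5586/2)=0.287386, s=sin(2.5586/2)=0.957815; N=√[1·40320·120·6]=5387.986637
Admissible k: 5..5 (factorial args all ≥0)
  k=5: (−1)^0·5387.9866/(720)·0.2874^3·0.9578^5 = +0.143185
d^4_{-4,1}(2.5586) = +0.143185
|D^4_{-4,1}|² = |d^4_{-4,1}(β)|² = (+0.143185)² = 0.020502 (the z-rotation phases have unit modulus)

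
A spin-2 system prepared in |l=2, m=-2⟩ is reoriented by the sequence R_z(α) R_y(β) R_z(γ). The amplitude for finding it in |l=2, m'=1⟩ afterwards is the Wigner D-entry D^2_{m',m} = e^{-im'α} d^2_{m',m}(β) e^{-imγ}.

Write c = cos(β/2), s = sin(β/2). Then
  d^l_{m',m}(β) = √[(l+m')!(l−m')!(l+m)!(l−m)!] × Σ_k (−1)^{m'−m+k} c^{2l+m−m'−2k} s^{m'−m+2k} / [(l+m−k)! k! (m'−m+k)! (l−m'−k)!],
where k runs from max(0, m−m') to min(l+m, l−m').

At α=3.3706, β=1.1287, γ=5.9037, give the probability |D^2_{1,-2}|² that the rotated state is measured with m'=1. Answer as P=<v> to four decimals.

First d^2_{1,-2}(β=1.1287), then the phase factors e^{-i(1)α} and e^{-i(-2)γ}:
With c≡cos(β/2)=0.844936 and s≡sin(β/2)=0.534867, N=[6·1·1·24]^{1/2}=12.000000
k∈{0} keeps every argument non-negative
  k=0: (−1)^3·12.0000/(6)·0.8449^1·0.5349^3 = -0.258578
d^2_{1,-2}(1.1287) = -0.258578
|D^2_{1,-2}|² = |d^2_{1,-2}(β)|² = (-0.258578)² = 0.066862 (the z-rotation phases have unit modulus)

P=0.0669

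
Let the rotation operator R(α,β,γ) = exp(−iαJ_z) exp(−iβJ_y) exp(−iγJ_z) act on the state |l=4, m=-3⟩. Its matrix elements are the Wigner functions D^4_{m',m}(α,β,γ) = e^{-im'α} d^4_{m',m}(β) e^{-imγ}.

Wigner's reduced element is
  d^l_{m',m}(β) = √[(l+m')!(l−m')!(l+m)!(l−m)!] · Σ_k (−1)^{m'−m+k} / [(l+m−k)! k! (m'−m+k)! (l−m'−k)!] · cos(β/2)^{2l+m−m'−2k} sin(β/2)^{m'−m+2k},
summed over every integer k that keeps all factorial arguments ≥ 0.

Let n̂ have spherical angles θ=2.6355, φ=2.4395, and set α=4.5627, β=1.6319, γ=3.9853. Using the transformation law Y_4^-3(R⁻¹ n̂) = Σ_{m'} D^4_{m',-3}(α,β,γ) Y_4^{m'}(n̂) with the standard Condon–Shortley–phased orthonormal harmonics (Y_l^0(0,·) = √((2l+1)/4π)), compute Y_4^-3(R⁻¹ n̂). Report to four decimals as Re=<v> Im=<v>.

Re=-0.1814 Im=-0.1509

Need the full column D^4_{m',-3} for m'=−4..4 at α=4.5627, β=1.6319, γ=3.9853.
cos(β/2)=0.685177, sin(β/2)=0.728377
d^4_{-4,-3}: single k=1 term ⇒ +0.146056;  D = +0.051666-0.136612i
d^4_{-3,-3}: k∈[0..1] ⇒ +0.048576 -0.384261 = -0.335685;  D = -0.292761-0.164242i
d^4_{-2,-3}: k∈[0..1] ⇒ -0.193214 +0.655038 = +0.461824;  D = -0.283498+0.364569i
d^4_{-1,-3}: k∈[0..1] ⇒ +0.435711 -0.820643 = -0.384932;  D = +0.265232+0.278970i
d^4_{0,-3}: k∈[0..1] ⇒ -0.690471 +0.780284 = +0.089813;  D = +0.073591-0.051485i
d^4_{1,-3}: k∈[0..1] ⇒ +0.820643 -0.556432 = +0.264210;  D = +0.117481+0.236655i
d^4_{2,-3}: k∈[0..1] ⇒ -0.740242 +0.278843 = -0.461399;  D = +0.439252-0.141234i
d^4_{3,-3}: k∈[0..1] ⇒ +0.490727 -0.079223 = +0.411505;  D = -0.066130-0.406156i
d^4_{4,-3}: single k=0 term ⇒ -0.210785;  D = -0.210771+0.002469i
Y_4^{m'}(θ=2.6355,φ=2.4395) and Σ D·Y over m':
  (+0.0517-0.1366i)·(-0.0231+0.0080i)  (-0.2928-0.1642i)·(-0.0636+0.1073i)  (-0.2835+0.3646i)·(+0.0568+0.3376i)  (+0.2652+0.2790i)·(+0.3607+0.3051i)  (+0.0736-0.0515i)·(+0.0564+0.0000i)  (+0.1175+0.2367i)·(-0.3607+0.3051i)  (+0.4393-0.1412i)·(+0.0568-0.3376i)  (-0.0661-0.4062i)·(+0.0636+0.1073i)  (-0.2108+0.0025i)·(-0.0231-0.0080i)
Y_4^-3(R⁻¹ n̂) = -0.181404-0.150907i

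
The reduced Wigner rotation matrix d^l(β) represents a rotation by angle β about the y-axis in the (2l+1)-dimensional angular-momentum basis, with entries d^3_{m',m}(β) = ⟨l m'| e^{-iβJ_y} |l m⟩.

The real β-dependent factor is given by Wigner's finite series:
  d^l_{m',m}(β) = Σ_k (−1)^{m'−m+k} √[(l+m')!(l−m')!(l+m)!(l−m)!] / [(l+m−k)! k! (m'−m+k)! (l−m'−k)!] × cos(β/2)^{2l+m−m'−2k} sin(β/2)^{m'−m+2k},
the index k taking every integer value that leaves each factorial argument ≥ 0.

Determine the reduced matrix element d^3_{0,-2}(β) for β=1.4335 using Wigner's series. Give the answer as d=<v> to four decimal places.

d=0.1839

d^3_{0,-2}(β=1.4335) via Wigner's sum:
c=cos(1.4335/2)=0.753945, s=sin(1.4335/2)=0.656938; N=√[6·6·1·120]=65.726707
k∈{0,1} keeps every argument non-negative
  k=0: (−1)^2·65.7267/(12)·0.7539^4·0.6569^2 = +0.763778
  k=1: (−1)^3·65.7267/(12)·0.7539^2·0.6569^4 = -0.579878
d^3_{0,-2}(1.4335) = +0.763778 -0.579878 = +0.183900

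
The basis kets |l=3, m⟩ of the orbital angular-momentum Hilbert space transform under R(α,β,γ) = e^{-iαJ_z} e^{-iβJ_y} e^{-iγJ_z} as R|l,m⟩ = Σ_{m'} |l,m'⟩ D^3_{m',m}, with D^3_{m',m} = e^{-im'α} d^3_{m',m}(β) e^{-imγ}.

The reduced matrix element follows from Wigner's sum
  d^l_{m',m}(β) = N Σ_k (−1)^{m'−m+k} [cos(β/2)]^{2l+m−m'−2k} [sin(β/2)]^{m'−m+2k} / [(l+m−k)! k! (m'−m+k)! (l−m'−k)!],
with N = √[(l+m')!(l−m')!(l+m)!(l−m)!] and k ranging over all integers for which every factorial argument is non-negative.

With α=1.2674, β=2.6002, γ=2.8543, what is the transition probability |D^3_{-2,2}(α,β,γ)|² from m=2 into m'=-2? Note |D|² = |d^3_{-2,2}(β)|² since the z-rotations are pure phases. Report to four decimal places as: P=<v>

D^3_{-2,2}(1.2674,2.6002,2.8543) = e^{-i·-2·1.2674}·d^3_{-2,2}(2.6002)·e^{-i·2·2.8543}. Compute d first:
With c≡cos(β/2)=0.267402 and s≡sin(β/2)=0.963585, N=[1·120·120·1]^{1/2}=120.000000
k: max(0,(2)−(-2))=4 … min(3+(2),3−(-2))=5
  k=4: (−1)^0·120.0000/(24)·0.2674^2·0.9636^4 = +0.308220
  k=5: (−1)^1·120.0000/(120)·0.2674^0·0.9636^6 = -0.800461
d^3_{-2,2}(2.6002) = +0.308220 -0.800461 = -0.492241
|D^3_{-2,2}|² = |d^3_{-2,2}(β)|² = (-0.492241)² = 0.242301 (the z-rotation phases have unit modulus)

P=0.2423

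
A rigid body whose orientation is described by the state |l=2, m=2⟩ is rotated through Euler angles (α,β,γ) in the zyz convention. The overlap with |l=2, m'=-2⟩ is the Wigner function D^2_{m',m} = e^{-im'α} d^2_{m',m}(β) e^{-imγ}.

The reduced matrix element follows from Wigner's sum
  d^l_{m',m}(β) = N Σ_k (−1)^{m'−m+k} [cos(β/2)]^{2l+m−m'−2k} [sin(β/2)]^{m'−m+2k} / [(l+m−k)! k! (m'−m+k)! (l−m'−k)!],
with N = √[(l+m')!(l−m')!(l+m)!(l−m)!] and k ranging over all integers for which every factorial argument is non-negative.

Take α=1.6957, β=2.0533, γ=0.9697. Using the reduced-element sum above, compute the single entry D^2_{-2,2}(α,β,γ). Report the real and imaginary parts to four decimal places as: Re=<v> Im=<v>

Re=0.0635 Im=0.5320

Split into d^2_{-2,2}(β=2.0533) × two z-phases.
With c≡cos(β/2)=0.517688 and s≡sin(β/2)=0.855570, N=[1·24·24·1]^{1/2}=24.000000
The bounds max(0,m−m')=4 and min(l+m,l−m')=4 give 1 term
  k=4: (−1)^0·24.0000/(24)·0.5177^0·0.8556^4 = +0.535823
d^2_{-2,2}(2.0533) = +0.535823
D = (-0.968960-0.247217i)·(+0.535823)·(-0.360313-0.932831i) = +0.063504+0.532046i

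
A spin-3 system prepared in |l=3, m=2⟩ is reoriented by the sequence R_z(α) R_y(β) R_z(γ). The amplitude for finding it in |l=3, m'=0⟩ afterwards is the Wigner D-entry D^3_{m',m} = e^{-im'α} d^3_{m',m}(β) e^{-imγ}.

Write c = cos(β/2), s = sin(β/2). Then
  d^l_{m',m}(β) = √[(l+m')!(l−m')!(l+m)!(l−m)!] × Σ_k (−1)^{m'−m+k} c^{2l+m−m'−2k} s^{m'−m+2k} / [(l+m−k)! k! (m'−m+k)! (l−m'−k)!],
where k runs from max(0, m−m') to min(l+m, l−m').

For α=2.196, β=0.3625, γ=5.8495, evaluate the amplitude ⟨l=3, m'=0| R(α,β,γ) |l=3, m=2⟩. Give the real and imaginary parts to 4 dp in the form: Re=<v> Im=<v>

Re=0.1041 Im=0.1228

Split into d^3_{0,2}(β=0.3625) × two z-phases.
c=cos(0.3625/2)=0.983619, s=sin(0.3625/2)=0.180259; N=√[6·6·120·1]=65.726707
The bounds max(0,m−m')=2 and min(l+m,l−m')=3 give 2 terms
  k=2: (−1)^0·65.7267/(12)·0.9836^4·0.1803^2 = +0.166596
  k=3: (−1)^1·65.7267/(12)·0.9836^2·0.1803^4 = -0.005595
d^3_{0,2}(0.3625) = +0.166596 -0.005595 = +0.161001
Attach z-rotation phases: D = e^{-i(0)(2.196)}·(+0.161001)·e^{-i(2)(5.8495)} = +0.104141+0.122784i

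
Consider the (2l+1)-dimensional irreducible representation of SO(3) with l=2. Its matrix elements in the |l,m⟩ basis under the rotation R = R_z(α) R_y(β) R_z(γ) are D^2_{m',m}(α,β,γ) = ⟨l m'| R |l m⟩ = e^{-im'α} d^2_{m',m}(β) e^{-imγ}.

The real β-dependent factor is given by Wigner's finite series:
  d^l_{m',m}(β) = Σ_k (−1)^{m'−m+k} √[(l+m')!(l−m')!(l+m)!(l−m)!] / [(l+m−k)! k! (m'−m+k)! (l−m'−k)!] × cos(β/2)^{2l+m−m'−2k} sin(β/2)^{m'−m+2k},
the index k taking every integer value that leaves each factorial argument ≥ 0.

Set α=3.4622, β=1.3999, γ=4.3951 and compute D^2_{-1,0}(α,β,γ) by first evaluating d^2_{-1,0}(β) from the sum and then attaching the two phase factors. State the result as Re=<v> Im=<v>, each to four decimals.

D^2_{-1,0}(3.4622,1.3999,4.3951) = e^{-i·-1·3.4622}·d^2_{-1,0}(1.3999)·e^{-i·0·4.3951}. Compute d first:
Half-angle: c=0.764874, s=0.644179. N=√(1·6·2·2)=4.898979
Admissible k: 1..2 (factorial args all ≥0)
  k=1: (−1)^0·4.8990/(2)·0.7649^3·0.6442^1 = +0.706078
  k=2: (−1)^1·4.8990/(2)·0.7649^1·0.6442^3 = -0.500825
d^2_{-1,0}(1.3999) = +0.706078 -0.500825 = +0.205253
Attach z-rotation phases: D = e^{-i(-1)(3.4622)}·(+0.205253)·e^{-i(0)(4.3951)} = -0.194794-0.064684i

Re=-0.1948 Im=-0.0647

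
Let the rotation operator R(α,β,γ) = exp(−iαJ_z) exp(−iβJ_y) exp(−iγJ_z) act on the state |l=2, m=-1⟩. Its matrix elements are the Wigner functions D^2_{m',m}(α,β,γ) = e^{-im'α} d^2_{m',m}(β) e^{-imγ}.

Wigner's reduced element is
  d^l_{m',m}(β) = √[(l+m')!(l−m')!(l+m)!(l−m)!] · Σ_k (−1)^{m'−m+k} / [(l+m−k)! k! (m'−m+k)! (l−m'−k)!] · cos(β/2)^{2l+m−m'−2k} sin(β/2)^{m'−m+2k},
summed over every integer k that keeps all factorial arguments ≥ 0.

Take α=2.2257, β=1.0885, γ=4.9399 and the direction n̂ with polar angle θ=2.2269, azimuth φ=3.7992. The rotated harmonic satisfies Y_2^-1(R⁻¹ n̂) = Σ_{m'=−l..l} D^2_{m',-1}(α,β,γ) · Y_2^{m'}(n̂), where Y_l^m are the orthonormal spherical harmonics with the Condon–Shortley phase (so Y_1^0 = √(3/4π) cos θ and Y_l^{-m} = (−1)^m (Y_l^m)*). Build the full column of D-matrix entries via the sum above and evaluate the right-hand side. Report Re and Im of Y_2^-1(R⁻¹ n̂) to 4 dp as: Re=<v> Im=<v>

Need the full column D^2_{m',-1} for m'=−2..2 at α=2.2257, β=1.0885, γ=4.9399.
cos(β/2)=0.855516, sin(β/2)=0.517777
d^2_{-2,-1}: single k=1 term ⇒ +0.648420;  D = -0.648057+0.021704i
d^2_{-1,-1}: k∈[0..1] ⇒ +0.535688 -0.588657 = -0.052968;  D = -0.033650-0.040906i
d^2_{0,-1}: k∈[0..1] ⇒ -0.794149 +0.290891 = -0.503258;  D = -0.113512+0.490289i
d^2_{1,-1}: k∈[0..1] ⇒ +0.588657 -0.071874 = +0.516783;  D = -0.470298+0.214206i
d^2_{2,-1}: single k=0 term ⇒ -0.237512;  D = -0.209732-0.111465i
Y_2^{m'}(θ=2.2269,φ=3.7992) and Σ D·Y over m':
  (-0.6481+0.0217i)·(+0.0613-0.2346i)  (-0.0337-0.0409i)·(+0.2956-0.2283i)  (-0.1135+0.4903i)·(+0.0367+0.0000i)  (-0.4703+0.2142i)·(-0.2956-0.2283i)  (-0.2097-0.1115i)·(+0.0613+0.2346i)
Y_2^-1(R⁻¹ n̂) = +0.143096+0.154978i

Re=0.1431 Im=0.1550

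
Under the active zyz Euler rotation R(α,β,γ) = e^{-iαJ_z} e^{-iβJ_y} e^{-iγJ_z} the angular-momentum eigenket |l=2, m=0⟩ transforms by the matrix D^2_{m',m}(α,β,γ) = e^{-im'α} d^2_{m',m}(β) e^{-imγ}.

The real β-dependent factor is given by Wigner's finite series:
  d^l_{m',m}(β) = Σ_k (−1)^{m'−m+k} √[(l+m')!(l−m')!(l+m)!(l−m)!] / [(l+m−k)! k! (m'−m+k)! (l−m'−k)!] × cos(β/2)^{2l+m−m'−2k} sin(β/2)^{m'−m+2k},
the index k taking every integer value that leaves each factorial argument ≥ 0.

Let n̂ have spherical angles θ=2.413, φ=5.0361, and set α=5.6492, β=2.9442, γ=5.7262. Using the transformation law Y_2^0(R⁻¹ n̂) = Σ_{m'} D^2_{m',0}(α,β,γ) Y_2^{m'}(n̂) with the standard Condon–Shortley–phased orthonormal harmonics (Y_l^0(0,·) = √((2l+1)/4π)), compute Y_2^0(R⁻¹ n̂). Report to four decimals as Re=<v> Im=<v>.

Re=0.3497 Im=0.0000

Need the full column D^2_{m',0} for m'=−2..2 at α=5.6492, β=2.9442, γ=5.7262.
cos(β/2)=0.098536, sin(β/2)=0.995133
d^2_{-2,0}: single k=2 term ⇒ +0.023552;  D = +0.007024-0.022480i
d^2_{-1,0}: k∈[1..2] ⇒ +0.002332 -0.237857 = -0.235525;  D = -0.189756+0.139515i
d^2_{0,0}: k∈[0..2] ⇒ +0.000094 -0.038460 +0.980676 = +0.942309;  D = +0.942309+0.000000i
d^2_{1,0}: k∈[0..1] ⇒ -0.002332 +0.237857 = +0.235525;  D = +0.189756+0.139515i
d^2_{2,0}: single k=0 term ⇒ +0.023552;  D = +0.007024+0.022480i
Y_2^{m'}(θ=2.413,φ=5.0361) and Σ D·Y over m':
  (+0.0070-0.0225i)·(-0.1366+0.1033i)  (-0.1898+0.1395i)·(-0.1221-0.3639i)  (+0.9423+0.0000i)·(+0.2113+0.0000i)  (+0.1898+0.1395i)·(+0.1221-0.3639i)  (+0.0070+0.0225i)·(-0.1366-0.1033i)
Y_2^0(R⁻¹ n̂) = +0.349717-0.000000i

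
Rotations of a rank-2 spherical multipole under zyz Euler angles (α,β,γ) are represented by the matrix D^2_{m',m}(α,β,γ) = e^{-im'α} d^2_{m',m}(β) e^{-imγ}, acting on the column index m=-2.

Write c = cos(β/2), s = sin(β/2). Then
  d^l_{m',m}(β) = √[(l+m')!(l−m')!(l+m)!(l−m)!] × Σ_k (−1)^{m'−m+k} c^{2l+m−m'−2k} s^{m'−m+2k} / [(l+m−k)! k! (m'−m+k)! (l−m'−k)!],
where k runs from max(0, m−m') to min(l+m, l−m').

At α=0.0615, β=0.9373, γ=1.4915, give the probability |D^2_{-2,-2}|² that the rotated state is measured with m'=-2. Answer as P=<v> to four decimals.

First d^2_{-2,-2}(β=0.9373), then the phase factors e^{-i(-2)α} and e^{-i(-2)γ}:
With c≡cos(β/2)=0.892179 and s≡sin(β/2)=0.451682, N=[1·24·1·24]^{1/2}=24.000000
k: max(0,(-2)−(-2))=0 … min(2+(-2),2−(-2))=0
  k=0: (−1)^0·24.0000/(24)·0.8922^4·0.4517^0 = +0.633589
d^2_{-2,-2}(0.9373) = +0.633589
|D^2_{-2,-2}|² = |d^2_{-2,-2}(β)|² = (+0.633589)² = 0.401435 (the z-rotation phases have unit modulus)

P=0.4014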